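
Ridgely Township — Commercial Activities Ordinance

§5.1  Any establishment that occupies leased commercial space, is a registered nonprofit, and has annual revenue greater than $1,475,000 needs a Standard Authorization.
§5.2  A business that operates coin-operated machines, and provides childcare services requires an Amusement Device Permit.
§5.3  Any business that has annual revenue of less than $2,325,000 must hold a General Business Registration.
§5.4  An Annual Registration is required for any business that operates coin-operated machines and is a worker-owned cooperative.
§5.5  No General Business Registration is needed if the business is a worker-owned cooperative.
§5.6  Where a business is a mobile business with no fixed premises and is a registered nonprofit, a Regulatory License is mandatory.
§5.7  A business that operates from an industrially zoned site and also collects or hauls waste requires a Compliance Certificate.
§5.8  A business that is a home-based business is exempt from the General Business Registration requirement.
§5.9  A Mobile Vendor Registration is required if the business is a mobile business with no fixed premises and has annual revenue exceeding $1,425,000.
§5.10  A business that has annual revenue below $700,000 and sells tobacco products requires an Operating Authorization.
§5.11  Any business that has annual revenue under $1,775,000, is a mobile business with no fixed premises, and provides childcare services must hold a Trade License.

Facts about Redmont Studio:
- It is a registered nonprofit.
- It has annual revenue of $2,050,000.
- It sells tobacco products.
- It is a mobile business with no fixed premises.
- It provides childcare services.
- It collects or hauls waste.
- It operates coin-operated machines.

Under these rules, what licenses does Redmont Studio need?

Amusement Device Permit, General Business Registration, Mobile Vendor Registration, Regulatory License

§5.1 is a mobile business with no fixed premises (not: occupies leased commercial space); is a registered nonprofit; revenue $2,050,000 > $1,475,000 → Standard Authorization not required.
§5.2 operates coin-operated machines; provides childcare services → Amusement Device Permit required.
§5.3 revenue $2,050,000 < $2,325,000 → General Business Registration required.
§5.4 operates coin-operated machines; is a registered nonprofit (not: is a worker-owned cooperative) → Annual Registration not required.
§5.5 is a registered nonprofit (not: is a worker-owned cooperative) → General Business Registration exemption does not apply.
§5.6 is a mobile business with no fixed premises; is a registered nonprofit → Regulatory License required.
§5.7 is a mobile business with no fixed premises (not: operates from an industrially zoned site); collects or hauls waste → Compliance Certificate not required.
§5.8 is a mobile business with no fixed premises (not: is a home-based business) → General Business Registration exemption does not apply.
§5.9 is a mobile business with no fixed premises; revenue $2,050,000 > $1,425,000 → Mobile Vendor Registration required.
§5.10 revenue $2,050,000 ≥ $700,000; sells tobacco products → Operating Authorization not required.
§5.11 revenue $2,050,000 ≥ $1,775,000; is a mobile business with no fixed premises; provides childcare services → Trade License not required.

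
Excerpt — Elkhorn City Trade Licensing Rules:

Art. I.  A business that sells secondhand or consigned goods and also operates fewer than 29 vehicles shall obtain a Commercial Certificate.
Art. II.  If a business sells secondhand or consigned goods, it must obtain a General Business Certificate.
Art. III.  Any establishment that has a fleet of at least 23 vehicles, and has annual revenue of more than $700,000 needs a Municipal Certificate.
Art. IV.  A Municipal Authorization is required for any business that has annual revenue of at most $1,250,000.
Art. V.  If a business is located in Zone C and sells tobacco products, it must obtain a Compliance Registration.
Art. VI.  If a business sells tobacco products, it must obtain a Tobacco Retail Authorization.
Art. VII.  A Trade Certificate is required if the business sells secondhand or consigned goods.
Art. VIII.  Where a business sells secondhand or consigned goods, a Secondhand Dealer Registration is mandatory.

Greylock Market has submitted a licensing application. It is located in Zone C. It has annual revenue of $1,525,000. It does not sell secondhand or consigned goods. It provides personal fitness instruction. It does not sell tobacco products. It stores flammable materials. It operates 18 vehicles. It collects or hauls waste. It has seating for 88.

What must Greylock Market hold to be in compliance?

Art. I. does not sell secondhand or consigned goods; vehicles 18 < 29 → Commercial Certificate not required.
Art. II. does not sell secondhand or consigned goods → General Business Certificate not required.
Art. III. vehicles 18 < 23; revenue $1,525,000 > $700,000 → Municipal Certificate not required.
Art. IV. revenue $1,525,000 > $1,250,000 → Municipal Authorization not required.
Art. V. is located in Zone C; does not sell tobacco products → Compliance Registration not required.
Art. VI. does not sell tobacco products → Tobacco Retail Authorization not required.
Art. VII. does not sell secondhand or consigned goods → Trade Certificate not required.
Art. VIII. does not sell secondhand or consigned goods → Secondhand Dealer Registration not required.

None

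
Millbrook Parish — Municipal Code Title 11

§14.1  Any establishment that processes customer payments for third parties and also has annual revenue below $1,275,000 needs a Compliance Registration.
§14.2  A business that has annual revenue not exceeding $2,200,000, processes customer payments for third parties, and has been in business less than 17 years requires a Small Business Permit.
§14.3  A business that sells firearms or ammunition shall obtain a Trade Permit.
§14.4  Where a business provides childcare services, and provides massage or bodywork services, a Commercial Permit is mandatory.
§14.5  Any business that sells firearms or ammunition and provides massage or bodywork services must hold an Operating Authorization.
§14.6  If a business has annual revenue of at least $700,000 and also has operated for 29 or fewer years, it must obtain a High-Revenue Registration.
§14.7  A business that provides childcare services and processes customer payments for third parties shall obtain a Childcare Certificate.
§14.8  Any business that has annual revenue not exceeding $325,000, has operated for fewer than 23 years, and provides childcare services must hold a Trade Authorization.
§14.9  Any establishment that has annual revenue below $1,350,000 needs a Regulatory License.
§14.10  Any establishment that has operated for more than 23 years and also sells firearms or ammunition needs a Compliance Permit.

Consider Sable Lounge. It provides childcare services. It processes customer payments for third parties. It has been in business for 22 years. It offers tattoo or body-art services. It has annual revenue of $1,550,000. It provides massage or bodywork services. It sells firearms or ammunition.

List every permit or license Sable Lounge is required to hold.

§14.1 processes customer payments for third parties; revenue $1,550,000 ≥ $1,275,000 → Compliance Registration not required.
§14.2 revenue $1,550,000 ≤ $2,200,000; processes customer payments for third parties; years in business 22 ≥ 17 → Small Business Permit not required.
§14.3 sells firearms or ammunition → Trade Permit required.
§14.4 provides childcare services; provides massage or bodywork services → Commercial Permit required.
§14.5 sells firearms or ammunition; provides massage or bodywork services → Operating Authorization required.
§14.6 revenue $1,550,000 ≥ $700,000; years in business 22 ≤ 29 → High-Revenue Registration required.
§14.7 provides childcare services; processes customer payments for third parties → Childcare Certificate required.
§14.8 revenue $1,550,000 > $325,000; years in business 22 < 23; provides childcare services → Trade Authorization not required.
§14.9 revenue $1,550,000 ≥ $1,350,000 → Regulatory License not required.
§14.10 years in business 22 ≤ 23; sells firearms or ammunition → Compliance Permit not required.

Childcare Certificate, Commercial Permit, High-Revenue Registration, Operating Authorization, Trade Permit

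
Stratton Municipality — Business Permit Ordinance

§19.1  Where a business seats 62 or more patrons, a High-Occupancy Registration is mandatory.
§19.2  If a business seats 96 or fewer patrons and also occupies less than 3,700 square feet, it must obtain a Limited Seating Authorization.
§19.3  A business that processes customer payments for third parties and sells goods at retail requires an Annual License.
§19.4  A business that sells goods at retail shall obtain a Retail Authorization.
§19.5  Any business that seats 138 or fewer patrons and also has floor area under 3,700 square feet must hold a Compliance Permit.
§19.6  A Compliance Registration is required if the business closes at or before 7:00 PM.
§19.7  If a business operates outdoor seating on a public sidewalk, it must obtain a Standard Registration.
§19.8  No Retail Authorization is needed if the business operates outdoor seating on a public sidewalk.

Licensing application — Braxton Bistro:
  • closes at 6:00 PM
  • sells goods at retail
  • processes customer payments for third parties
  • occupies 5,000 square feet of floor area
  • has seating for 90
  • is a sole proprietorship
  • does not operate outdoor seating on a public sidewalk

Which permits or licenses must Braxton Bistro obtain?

§19.1 seating 90 ≥ 62 → High-Occupancy Registration required.
§19.2 seating 90 ≤ 96; floor area 5,000 square feet ≥ 3,700 square feet → Limited Seating Authorization not required.
§19.3 processes customer payments for third parties; sells goods at retail → Annual License required.
§19.4 sells goods at retail → Retail Authorization required.
§19.5 seating 90 ≤ 138; floor area 5,000 square feet ≥ 3,700 square feet → Compliance Permit not required.
§19.6 closes 6:00 PM, at/before 7:00 PM → Compliance Registration required.
§19.7 does not operate outdoor seating on a public sidewalk → Standard Registration not required.
§19.8 does not operate outdoor seating on a public sidewalk → Retail Authorization exemption does not apply.

Annual License, Compliance Registration, High-Occupancy Registration, Retail Authorization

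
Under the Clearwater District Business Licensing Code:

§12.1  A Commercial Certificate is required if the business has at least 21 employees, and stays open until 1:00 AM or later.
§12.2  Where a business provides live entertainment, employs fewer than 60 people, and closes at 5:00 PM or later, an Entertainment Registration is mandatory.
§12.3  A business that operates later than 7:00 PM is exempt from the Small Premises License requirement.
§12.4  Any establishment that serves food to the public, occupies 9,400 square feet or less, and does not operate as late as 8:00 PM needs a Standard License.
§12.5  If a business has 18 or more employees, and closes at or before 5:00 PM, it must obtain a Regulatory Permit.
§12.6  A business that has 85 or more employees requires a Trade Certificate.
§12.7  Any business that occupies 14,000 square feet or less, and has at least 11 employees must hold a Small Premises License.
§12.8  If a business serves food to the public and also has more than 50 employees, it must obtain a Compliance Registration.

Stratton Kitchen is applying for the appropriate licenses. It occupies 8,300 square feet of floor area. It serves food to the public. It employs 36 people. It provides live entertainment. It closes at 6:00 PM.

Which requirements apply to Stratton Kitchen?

§12.1 employees 36 ≥ 21; closes 6:00 PM, at/before 1:00 AM → Commercial Certificate not required.
§12.2 provides live entertainment; employees 36 < 60; closes 6:00 PM, after 5:00 PM → Entertainment Registration required.
§12.3 closes 6:00 PM, at/before 7:00 PM → Small Premises License exemption does not apply.
§12.4 serves food to the public; floor area 8,300 square feet ≤ 9,400 square feet; closes 6:00 PM, at/before 8:00 PM → Standard License required.
§12.5 employees 36 ≥ 18; closes 6:00 PM, after 5:00 PM → Regulatory Permit not required.
§12.6 employees 36 < 85 → Trade Certificate not required.
§12.7 floor area 8,300 square feet ≤ 14,000 square feet; employees 36 ≥ 11 → Small Premises License required.
§12.8 serves food to the public; employees 36 ≤ 50 → Compliance Registration not required.

Entertainment Registration, Small Premises License, Standard License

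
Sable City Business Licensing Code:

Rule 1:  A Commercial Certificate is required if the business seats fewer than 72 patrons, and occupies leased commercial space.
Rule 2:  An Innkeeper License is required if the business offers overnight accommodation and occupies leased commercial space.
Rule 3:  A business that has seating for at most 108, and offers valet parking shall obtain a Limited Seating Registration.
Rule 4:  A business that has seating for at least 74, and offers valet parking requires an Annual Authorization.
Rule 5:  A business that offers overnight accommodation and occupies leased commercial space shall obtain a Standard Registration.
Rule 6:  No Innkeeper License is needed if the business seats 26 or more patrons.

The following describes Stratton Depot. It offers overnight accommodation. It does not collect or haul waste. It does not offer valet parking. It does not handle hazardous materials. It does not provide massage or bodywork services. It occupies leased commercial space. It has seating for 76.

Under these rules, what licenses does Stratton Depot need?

Standard Registration

Rule 1: seating 76 ≥ 72; occupies leased commercial space → Commercial Certificate not required.
Rule 2: offers overnight accommodation; occupies leased commercial space → Innkeeper License required.
Rule 3: seating 76 ≤ 108; does not offer valet parking → Limited Seating Registration not required.
Rule 4: seating 76 ≥ 74; does not offer valet parking → Annual Authorization not required.
Rule 5: offers overnight accommodation; occupies leased commercial space → Standard Registration required.
Rule 6: seating 76 ≥ 26 → exempt from Innkeeper License.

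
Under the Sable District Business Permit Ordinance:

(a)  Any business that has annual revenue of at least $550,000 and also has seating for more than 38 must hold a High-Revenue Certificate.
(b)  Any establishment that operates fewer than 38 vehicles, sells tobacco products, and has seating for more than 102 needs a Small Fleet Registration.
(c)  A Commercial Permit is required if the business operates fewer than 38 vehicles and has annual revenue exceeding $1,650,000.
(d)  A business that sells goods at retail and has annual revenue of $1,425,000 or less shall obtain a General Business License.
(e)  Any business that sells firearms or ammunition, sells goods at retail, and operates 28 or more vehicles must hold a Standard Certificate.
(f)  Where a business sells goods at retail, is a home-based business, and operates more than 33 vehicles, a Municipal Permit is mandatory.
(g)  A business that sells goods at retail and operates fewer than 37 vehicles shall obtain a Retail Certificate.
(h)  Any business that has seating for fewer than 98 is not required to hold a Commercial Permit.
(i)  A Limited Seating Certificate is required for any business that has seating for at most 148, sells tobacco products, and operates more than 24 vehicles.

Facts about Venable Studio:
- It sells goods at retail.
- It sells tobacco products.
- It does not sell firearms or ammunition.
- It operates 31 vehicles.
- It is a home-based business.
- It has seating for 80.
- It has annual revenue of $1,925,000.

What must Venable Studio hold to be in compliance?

High-Revenue Certificate, Limited Seating Certificate, Retail Certificate

(a) revenue $1,925,000 ≥ $550,000; seating 80 > 38 → High-Revenue Certificate required.
(b) vehicles 31 < 38; sells tobacco products; seating 80 ≤ 102 → Small Fleet Registration not required.
(c) vehicles 31 < 38; revenue $1,925,000 > $1,650,000 → Commercial Permit required.
(d) sells goods at retail; revenue $1,925,000 > $1,425,000 → General Business License not required.
(e) does not sell firearms or ammunition; sells goods at retail; vehicles 31 ≥ 28 → Standard Certificate not required.
(f) sells goods at retail; is a home-based business; vehicles 31 ≤ 33 → Municipal Permit not required.
(g) sells goods at retail; vehicles 31 < 37 → Retail Certificate required.
(h) seating 80 < 98 → exempt from Commercial Permit.
(i) seating 80 ≤ 148; sells tobacco products; vehicles 31 > 24 → Limited Seating Certificate required.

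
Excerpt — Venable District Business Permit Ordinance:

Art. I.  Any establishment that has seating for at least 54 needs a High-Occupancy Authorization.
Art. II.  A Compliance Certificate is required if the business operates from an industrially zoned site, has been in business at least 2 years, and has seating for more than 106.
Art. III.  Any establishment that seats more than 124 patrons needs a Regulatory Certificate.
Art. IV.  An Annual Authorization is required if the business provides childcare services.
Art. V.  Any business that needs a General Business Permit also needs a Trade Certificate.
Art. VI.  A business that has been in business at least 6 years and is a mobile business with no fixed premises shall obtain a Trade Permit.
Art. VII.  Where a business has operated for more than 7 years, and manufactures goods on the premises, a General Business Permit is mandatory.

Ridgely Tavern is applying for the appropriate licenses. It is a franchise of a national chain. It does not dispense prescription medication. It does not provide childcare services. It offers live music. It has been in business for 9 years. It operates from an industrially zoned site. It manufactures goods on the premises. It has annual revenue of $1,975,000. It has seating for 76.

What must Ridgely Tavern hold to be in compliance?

Art. I. seating 76 ≥ 54 → High-Occupancy Authorization required.
Art. II. operates from an industrially zoned site; years in business 9 ≥ 2; seating 76 ≤ 106 → Compliance Certificate not required.
Art. III. seating 76 ≤ 124 → Regulatory Certificate not required.
Art. IV. does not provide childcare services → Annual Authorization not required.
Art. V. General Business Permit is required → Trade Certificate also required.
Art. VI. years in business 9 ≥ 6; operates from an industrially zoned site (not: is a mobile business with no fixed premises) → Trade Permit not required.
Art. VII. years in business 9 > 7; manufactures goods on the premises → General Business Permit required.

General Business Permit, High-Occupancy Authorization, Trade Certificate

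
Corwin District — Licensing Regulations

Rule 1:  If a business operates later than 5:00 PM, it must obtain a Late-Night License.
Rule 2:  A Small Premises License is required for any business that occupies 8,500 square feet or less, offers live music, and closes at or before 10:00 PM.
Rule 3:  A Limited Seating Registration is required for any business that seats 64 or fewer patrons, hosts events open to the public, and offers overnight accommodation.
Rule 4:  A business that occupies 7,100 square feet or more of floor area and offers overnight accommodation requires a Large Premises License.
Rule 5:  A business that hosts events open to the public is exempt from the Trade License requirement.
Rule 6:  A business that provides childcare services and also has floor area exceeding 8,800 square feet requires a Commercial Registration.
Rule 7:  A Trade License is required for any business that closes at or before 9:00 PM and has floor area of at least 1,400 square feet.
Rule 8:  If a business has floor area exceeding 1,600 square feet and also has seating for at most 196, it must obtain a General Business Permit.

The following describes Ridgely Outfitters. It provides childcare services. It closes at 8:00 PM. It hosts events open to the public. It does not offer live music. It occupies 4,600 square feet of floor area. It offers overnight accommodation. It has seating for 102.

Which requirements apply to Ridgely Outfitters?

Rule 1: closes 8:00 PM, after 5:00 PM → Late-Night License required.
Rule 2: floor area 4,600 square feet ≤ 8,500 square feet; does not offer live music; closes 8:00 PM, at/before 10:00 PM → Small Premises License not required.
Rule 3: seating 102 > 64; hosts events open to the public; offers overnight accommodation → Limited Seating Registration not required.
Rule 4: floor area 4,600 square feet < 7,100 square feet; offers overnight accommodation → Large Premises License not required.
Rule 5: hosts events open to the public → exempt from Trade License.
Rule 6: provides childcare services; floor area 4,600 square feet ≤ 8,800 square feet → Commercial Registration not required.
Rule 7: closes 8:00 PM, at/before 9:00 PM; floor area 4,600 square feet ≥ 1,400 square feet → Trade License required.
Rule 8: floor area 4,600 square feet > 1,600 square feet; seating 102 ≤ 196 → General Business Permit required.

General Business Permit, Late-Night License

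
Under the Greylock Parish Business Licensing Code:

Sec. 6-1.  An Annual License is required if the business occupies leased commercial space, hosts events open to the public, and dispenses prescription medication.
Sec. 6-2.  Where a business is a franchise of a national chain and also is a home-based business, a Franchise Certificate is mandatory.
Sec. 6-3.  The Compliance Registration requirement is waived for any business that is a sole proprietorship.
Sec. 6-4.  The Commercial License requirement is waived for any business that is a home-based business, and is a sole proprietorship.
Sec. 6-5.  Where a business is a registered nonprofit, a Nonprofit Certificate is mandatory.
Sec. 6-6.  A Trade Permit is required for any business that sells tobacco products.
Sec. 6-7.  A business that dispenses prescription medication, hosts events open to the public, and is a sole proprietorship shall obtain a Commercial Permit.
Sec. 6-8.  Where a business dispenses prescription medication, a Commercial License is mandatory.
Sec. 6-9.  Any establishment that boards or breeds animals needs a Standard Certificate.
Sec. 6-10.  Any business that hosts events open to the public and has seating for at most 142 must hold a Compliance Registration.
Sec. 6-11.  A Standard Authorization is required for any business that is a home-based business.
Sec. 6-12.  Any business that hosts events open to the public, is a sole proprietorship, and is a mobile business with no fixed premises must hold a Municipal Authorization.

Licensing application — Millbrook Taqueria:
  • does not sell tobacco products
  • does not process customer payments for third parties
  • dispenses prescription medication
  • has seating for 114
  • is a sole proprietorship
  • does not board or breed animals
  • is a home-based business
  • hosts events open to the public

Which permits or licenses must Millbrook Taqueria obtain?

Sec. 6-1. is a home-based business (not: occupies leased commercial space); hosts events open to the public; dispenses prescription medication → Annual License not required.
Sec. 6-2. is a sole proprietorship (not: is a franchise of a national chain); is a home-based business → Franchise Certificate not required.
Sec. 6-3. is a sole proprietorship → exempt from Compliance Registration.
Sec. 6-4. is a home-based business; is a sole proprietorship → exempt from Commercial License.
Sec. 6-5. is a sole proprietorship (not: is a registered nonprofit) → Nonprofit Certificate not required.
Sec. 6-6. does not sell tobacco products → Trade Permit not required.
Sec. 6-7. dispenses prescription medication; hosts events open to the public; is a sole proprietorship → Commercial Permit required.
Sec. 6-8. dispenses prescription medication → Commercial License required.
Sec. 6-9. does not board or breed animals → Standard Certificate not required.
Sec. 6-10. hosts events open to the public; seating 114 ≤ 142 → Compliance Registration required.
Sec. 6-11. is a home-based business → Standard Authorization required.
Sec. 6-12. hosts events open to the public; is a sole proprietorship; is a home-based business (not: is a mobile business with no fixed premises) → Municipal Authorization not required.

Commercial Permit, Standard Authorization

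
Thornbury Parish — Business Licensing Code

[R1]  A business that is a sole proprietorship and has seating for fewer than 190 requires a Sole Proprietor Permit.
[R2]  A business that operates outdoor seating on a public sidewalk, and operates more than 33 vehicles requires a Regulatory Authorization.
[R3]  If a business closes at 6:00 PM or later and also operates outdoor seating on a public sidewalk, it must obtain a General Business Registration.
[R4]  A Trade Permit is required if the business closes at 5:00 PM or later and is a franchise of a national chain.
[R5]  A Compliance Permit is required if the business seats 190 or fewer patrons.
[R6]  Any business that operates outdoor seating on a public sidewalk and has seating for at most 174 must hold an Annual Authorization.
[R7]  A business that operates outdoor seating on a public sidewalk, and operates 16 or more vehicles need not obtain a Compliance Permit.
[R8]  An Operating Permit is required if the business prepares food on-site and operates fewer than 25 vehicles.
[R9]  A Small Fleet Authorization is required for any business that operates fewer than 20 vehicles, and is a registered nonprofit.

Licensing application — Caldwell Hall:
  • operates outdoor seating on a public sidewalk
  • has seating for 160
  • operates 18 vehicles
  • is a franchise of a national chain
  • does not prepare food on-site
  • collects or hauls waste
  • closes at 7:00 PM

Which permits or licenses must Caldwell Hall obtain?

[R1] is a franchise of a national chain (not: is a sole proprietorship); seating 160 < 190 → Sole Proprietor Permit not required.
[R2] operates outdoor seating on a public sidewalk; vehicles 18 ≤ 33 → Regulatory Authorization not required.
[R3] closes 7:00 PM, after 6:00 PM; operates outdoor seating on a public sidewalk → General Business Registration required.
[R4] closes 7:00 PM, after 5:00 PM; is a franchise of a national chain → Trade Permit required.
[R5] seating 160 ≤ 190 → Compliance Permit required.
[R6] operates outdoor seating on a public sidewalk; seating 160 ≤ 174 → Annual Authorization required.
[R7] operates outdoor seating on a public sidewalk; vehicles 18 ≥ 16 → exempt from Compliance Permit.
[R8] does not prepare food on-site; vehicles 18 < 25 → Operating Permit not required.
[R9] vehicles 18 < 20; is a franchise of a national chain (not: is a registered nonprofit) → Small Fleet Authorization not required.

Annual Authorization, General Business Registration, Trade Permit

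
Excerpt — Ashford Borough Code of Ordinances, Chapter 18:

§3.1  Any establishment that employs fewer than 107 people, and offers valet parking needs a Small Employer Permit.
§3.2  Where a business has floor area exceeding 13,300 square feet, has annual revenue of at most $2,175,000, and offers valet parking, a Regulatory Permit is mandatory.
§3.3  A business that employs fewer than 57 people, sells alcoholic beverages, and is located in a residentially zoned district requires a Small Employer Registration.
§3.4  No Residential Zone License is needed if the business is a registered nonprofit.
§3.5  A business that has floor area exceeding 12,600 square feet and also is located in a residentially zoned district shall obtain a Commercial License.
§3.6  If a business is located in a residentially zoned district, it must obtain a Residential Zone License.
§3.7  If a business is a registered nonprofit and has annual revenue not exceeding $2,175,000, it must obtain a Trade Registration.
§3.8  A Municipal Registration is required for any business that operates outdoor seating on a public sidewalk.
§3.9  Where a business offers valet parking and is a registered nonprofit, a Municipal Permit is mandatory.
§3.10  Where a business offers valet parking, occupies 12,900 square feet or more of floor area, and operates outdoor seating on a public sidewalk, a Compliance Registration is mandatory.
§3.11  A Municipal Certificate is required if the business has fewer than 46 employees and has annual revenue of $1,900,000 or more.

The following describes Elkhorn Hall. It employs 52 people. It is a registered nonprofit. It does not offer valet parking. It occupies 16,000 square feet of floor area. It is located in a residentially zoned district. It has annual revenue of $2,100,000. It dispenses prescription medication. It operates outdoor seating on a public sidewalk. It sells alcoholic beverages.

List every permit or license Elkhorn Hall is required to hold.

§3.1 employees 52 < 107; does not offer valet parking → Small Employer Permit not required.
§3.2 floor area 16,000 square feet > 13,300 square feet; revenue $2,100,000 ≤ $2,175,000; does not offer valet parking → Regulatory Permit not required.
§3.3 employees 52 < 57; sells alcoholic beverages; is located in a residentially zoned district → Small Employer Registration required.
§3.4 is a registered nonprofit → exempt from Residential Zone License.
§3.5 floor area 16,000 square feet > 12,600 square feet; is located in a residentially zoned district → Commercial License required.
§3.6 is located in a residentially zoned district → Residential Zone License required.
§3.7 is a registered nonprofit; revenue $2,100,000 ≤ $2,175,000 → Trade Registration required.
§3.8 operates outdoor seating on a public sidewalk → Municipal Registration required.
§3.9 does not offer valet parking; is a registered nonprofit → Municipal Permit not required.
§3.10 does not offer valet parking; floor area 16,000 square feet ≥ 12,900 square feet; operates outdoor seating on a public sidewalk → Compliance Registration not required.
§3.11 employees 52 ≥ 46; revenue $2,100,000 ≥ $1,900,000 → Municipal Certificate not required.

Commercial License, Municipal Registration, Small Employer Registration, Trade Registration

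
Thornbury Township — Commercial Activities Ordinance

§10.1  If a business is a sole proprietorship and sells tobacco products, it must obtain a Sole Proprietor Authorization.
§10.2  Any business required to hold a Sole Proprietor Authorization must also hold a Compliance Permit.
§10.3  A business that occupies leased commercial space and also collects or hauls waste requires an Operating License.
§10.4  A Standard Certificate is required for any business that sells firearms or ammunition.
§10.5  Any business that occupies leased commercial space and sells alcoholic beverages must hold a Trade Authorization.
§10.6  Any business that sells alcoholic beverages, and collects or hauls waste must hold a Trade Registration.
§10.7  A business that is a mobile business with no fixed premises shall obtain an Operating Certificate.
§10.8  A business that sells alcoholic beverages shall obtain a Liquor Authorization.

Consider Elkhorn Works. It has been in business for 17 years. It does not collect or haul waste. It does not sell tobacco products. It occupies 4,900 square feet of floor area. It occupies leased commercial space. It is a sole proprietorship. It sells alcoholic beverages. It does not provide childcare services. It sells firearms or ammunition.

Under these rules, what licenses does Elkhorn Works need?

Liquor Authorization, Standard Certificate, Trade Authorization

§10.1 is a sole proprietorship; does not sell tobacco products → Sole Proprietor Authorization not required.
§10.2 Sole Proprietor Authorization is not required → no effect.
§10.3 occupies leased commercial space; does not collect or haul waste → Operating License not required.
§10.4 sells firearms or ammunition → Standard Certificate required.
§10.5 occupies leased commercial space; sells alcoholic beverages → Trade Authorization required.
§10.6 sells alcoholic beverages; does not collect or haul waste → Trade Registration not required.
§10.7 occupies leased commercial space (not: is a mobile business with no fixed premises) → Operating Certificate not required.
§10.8 sells alcoholic beverages → Liquor Authorization required.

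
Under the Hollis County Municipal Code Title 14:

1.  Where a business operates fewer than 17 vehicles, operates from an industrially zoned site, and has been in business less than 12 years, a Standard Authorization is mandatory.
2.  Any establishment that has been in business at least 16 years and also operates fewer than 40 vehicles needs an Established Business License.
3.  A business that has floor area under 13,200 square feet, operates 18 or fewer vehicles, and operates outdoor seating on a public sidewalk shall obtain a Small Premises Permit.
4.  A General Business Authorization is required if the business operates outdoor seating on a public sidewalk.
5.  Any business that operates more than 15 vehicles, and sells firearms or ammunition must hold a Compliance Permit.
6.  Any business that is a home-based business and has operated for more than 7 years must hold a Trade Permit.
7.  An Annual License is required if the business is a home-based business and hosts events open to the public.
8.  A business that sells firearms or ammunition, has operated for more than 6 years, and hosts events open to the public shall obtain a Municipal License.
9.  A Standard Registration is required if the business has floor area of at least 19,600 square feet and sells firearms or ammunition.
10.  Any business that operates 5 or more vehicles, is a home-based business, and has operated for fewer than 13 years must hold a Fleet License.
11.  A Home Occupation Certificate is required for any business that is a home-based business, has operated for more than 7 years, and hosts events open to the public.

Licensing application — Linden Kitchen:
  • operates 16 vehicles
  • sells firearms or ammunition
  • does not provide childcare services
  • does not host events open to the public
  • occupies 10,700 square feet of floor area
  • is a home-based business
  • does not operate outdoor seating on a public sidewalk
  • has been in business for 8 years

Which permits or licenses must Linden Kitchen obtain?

1. vehicles 16 < 17; is a home-based business (not: operates from an industrially zoned site); years in business 8 < 12 → Standard Authorization not required.
2. years in business 8 < 16; vehicles 16 < 40 → Established Business License not required.
3. floor area 10,700 square feet < 13,200 square feet; vehicles 16 ≤ 18; does not operate outdoor seating on a public sidewalk → Small Premises Permit not required.
4. does not operate outdoor seating on a public sidewalk → General Business Authorization not required.
5. vehicles 16 > 15; sells firearms or ammunition → Compliance Permit required.
6. is a home-based business; years in business 8 > 7 → Trade Permit required.
7. is a home-based business; does not host events open to the public → Annual License not required.
8. sells firearms or ammunition; years in business 8 > 6; does not host events open to the public → Municipal License not required.
9. floor area 10,700 square feet < 19,600 square feet; sells firearms or ammunition → Standard Registration not required.
10. vehicles 16 ≥ 5; is a home-based business; years in business 8 < 13 → Fleet License required.
11. is a home-based business; years in business 8 > 7; does not host events open to the public → Home Occupation Certificate not required.

Compliance Permit, Fleet License, Trade Permit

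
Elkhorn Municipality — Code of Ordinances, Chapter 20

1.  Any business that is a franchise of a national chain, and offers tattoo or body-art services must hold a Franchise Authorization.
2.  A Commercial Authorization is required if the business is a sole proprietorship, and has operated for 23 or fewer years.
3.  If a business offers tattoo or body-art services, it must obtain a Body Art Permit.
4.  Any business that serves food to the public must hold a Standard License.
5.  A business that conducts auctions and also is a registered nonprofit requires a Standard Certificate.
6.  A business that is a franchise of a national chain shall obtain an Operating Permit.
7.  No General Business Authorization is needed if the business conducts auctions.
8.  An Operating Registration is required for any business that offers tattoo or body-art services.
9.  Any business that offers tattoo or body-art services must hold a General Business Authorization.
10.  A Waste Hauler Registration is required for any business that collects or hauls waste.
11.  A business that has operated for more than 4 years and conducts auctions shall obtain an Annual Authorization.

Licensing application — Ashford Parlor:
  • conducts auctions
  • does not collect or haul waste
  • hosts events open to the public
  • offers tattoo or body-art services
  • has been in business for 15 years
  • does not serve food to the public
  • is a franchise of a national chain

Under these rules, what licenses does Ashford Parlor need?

1. is a franchise of a national chain; offers tattoo or body-art services → Franchise Authorization required.
2. is a franchise of a national chain (not: is a sole proprietorship); years in business 15 ≤ 23 → Commercial Authorization not required.
3. offers tattoo or body-art services → Body Art Permit required.
4. does not serve food to the public → Standard License not required.
5. conducts auctions; is a franchise of a national chain (not: is a registered nonprofit) → Standard Certificate not required.
6. is a franchise of a national chain → Operating Permit required.
7. conducts auctions → exempt from General Business Authorization.
8. offers tattoo or body-art services → Operating Registration required.
9. offers tattoo or body-art services → General Business Authorization required.
10. does not collect or haul waste → Waste Hauler Registration not required.
11. years in business 15 > 4; conducts auctions → Annual Authorization required.

Annual Authorization, Body Art Permit, Franchise Authorization, Operating Permit, Operating Registration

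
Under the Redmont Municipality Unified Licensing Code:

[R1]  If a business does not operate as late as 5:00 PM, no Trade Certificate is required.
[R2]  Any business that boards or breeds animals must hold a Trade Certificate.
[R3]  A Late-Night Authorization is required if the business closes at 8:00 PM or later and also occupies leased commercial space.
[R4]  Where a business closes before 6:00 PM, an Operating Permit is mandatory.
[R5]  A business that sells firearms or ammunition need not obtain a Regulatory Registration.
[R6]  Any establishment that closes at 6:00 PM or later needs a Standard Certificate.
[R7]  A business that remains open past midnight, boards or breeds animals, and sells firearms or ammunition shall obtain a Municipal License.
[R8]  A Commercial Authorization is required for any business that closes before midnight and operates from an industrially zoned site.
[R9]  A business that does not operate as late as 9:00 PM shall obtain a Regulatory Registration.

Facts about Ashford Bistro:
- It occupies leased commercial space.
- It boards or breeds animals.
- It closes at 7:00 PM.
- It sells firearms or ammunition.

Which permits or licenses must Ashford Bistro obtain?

[R1] closes 7:00 PM, after 5:00 PM → Trade Certificate exemption does not apply.
[R2] boards or breeds animals → Trade Certificate required.
[R3] closes 7:00 PM, at/before 8:00 PM; occupies leased commercial space → Late-Night Authorization not required.
[R4] closes 7:00 PM, after 6:00 PM → Operating Permit not required.
[R5] sells firearms or ammunition → exempt from Regulatory Registration.
[R6] closes 7:00 PM, after 6:00 PM → Standard Certificate required.
[R7] closes 7:00 PM, at/before midnight; boards or breeds animals; sells firearms or ammunition → Municipal License not required.
[R8] closes 7:00 PM, at/before midnight; occupies leased commercial space (not: operates from an industrially zoned site) → Commercial Authorization not required.
[R9] closes 7:00 PM, at/before 9:00 PM → Regulatory Registration required.

Standard Certificate, Trade Certificate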